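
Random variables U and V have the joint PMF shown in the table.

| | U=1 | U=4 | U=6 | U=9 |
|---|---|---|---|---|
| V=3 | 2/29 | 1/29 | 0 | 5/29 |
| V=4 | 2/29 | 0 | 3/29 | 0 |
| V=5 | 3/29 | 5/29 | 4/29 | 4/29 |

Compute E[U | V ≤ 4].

P(V ≤ 4) = 13/29.
Σ U·P over the event = 1·(2/29) + 1·(2/29) + 4·(1/29) + 6·(3/29) + 9·(5/29) = 71/29.
E[U | V ≤ 4] = (71/29) / (13/29) = 71/13.

71/13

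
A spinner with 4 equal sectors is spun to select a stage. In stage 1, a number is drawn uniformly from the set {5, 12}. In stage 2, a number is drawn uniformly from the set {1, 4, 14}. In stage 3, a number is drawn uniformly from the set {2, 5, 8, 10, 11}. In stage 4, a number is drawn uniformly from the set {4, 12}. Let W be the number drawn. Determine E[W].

901/120

E[W | stage 1] = (5+12)/2 = 17/2.
E[W | stage 2] = (1+4+14)/3 = 19/3.
E[W | stage 3] = (2+5+8+10+11)/5 = 36/5.
E[W | stage 4] = (4+12)/2 = 8.
E[W] = (1/4)·(17/2) + (1/4)·(19/3) + (1/4)·(36/5) + (1/4)·(8) = 901/120.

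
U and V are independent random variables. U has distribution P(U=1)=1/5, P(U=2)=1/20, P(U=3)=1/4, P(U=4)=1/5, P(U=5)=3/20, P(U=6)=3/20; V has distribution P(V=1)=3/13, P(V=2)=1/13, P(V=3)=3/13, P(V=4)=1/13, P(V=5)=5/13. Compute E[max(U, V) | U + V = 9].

P(U + V = 9) = 8/65.
Summing max(U,V)·P(x,y) over outcomes with U + V = 9 gives 13/20.
E[max(U, V) | U + V = 9] = (13/20) / (8/65) = 169/32.

169/32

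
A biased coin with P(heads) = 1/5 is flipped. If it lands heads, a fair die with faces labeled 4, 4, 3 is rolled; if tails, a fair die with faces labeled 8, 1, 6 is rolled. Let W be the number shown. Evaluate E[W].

71/15

E[W | heads] = (4+4+3)/3 = 11/3.
E[W | tails] = (8+1+6)/3 = 5.
By the law of total expectation,
E[W] = (1/5)·(11/3) + (4/5)·(5) = 71/15.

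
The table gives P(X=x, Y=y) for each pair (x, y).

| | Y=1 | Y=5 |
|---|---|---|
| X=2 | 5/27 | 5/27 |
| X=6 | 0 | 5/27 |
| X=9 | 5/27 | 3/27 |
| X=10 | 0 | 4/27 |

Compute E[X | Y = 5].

P(Y = 5) = 17/27.
Σ X·P over the event = 2·(5/27) + 6·(5/27) + 9·(3/27) + 10·(4/27) = 107/27.
E[X | Y = 5] = (107/27) / (17/27) = 107/17.

107/17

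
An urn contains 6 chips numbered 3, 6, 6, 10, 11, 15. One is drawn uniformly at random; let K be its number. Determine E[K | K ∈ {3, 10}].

13/2

P(K ∈ {3, 10}) = 1/3.
Σ over the event: 3·1/6 + 10·1/6 = 13/6.
E[K | K ∈ {3, 10}] = (13/6) / (1/3) = 13/2.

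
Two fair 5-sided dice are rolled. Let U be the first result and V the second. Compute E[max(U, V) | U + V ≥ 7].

P(U + V ≥ 7) = 2/5.
Summing max(U,V)·P(x,y) over outcomes with U + V ≥ 7 gives 47/25.
E[max(U, V) | U + V ≥ 7] = (47/25) / (2/5) = 47/10.

47/10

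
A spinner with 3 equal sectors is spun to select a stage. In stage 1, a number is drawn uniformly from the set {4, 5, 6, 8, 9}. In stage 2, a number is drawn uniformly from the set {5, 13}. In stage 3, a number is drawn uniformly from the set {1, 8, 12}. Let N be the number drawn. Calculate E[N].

E[N | stage 1] = (4+5+6+8+9)/5 = 32/5.
E[N | stage 2] = (5+13)/2 = 9.
E[N | stage 3] = (1+8+12)/3 = 7.
E[N] = (1/3)·(32/5) + (1/3)·(9) + (1/3)·(7) = 112/15.

112/15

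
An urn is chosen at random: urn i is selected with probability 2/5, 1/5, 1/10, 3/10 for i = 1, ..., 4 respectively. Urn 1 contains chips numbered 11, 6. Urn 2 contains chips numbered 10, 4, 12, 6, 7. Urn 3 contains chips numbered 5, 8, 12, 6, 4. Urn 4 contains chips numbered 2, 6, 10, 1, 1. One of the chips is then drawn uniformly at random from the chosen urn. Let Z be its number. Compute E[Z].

343/50

E[Z | urn 1] = (11+6)/2 = 17/2.
E[Z | urn 2] = (10+4+12+6+7)/5 = 39/5.
E[Z | urn 3] = (5+8+12+6+4)/5 = 7.
E[Z | urn 4] = (2+6+10+1+1)/5 = 4.
E[Z] = (2/5)·(17/2) + (1/5)·(39/5) + (1/10)·(7) + (3/10)·(4) = 343/50.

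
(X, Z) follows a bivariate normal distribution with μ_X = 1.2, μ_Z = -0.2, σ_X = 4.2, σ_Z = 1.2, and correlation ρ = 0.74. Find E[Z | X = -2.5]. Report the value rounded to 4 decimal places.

E[Z | X=x] = μ_Z + ρ(σ_Z/σ_X)(x − μ_X) for jointly normal variables.
E[Z | X=-2.5] = -0.2 + (0.74)·(1.2/4.2)·(-2.5 − (1.2)) = -0.2 + (0.21143)·(-3.7) = -0.9823.

-0.9823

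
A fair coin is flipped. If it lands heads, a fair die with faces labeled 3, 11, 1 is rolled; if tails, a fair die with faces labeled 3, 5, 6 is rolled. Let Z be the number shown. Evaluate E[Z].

29/6

E[Z | heads] = (3+11+1)/3 = 5.
E[Z | tails] = (3+5+6)/3 = 14/3.
By the law of total expectation,
E[Z] = (1/2)·(5) + (1/2)·(14/3) = 29/6.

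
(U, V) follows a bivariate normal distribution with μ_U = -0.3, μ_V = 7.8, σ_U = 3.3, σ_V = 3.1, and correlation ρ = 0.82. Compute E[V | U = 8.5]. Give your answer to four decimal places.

14.5787

The regression of V on U has slope ρ·σ_V/σ_U and passes through (μ_U, μ_V).
E[V | U=8.5] = 7.8 + (0.82)·(3.1/3.3)·(8.5 − (-0.3)) = 7.8 + (0.770303)·(8.8) = 14.5787.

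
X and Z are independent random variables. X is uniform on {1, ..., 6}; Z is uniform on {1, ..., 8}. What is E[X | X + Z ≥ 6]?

74/19

P(X + Z ≥ 6) = 19/24.
Summing X·P(x,y) over outcomes with X + Z ≥ 6 gives 37/12.
E[X | X + Z ≥ 6] = (37/12) / (19/24) = 74/19.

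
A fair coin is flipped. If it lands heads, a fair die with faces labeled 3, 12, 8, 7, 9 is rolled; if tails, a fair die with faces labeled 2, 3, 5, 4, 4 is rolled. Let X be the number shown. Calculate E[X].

E[X | heads] = (3+12+8+7+9)/5 = 39/5.
E[X | tails] = (2+3+5+4+4)/5 = 18/5.
E[X] = (1/2)·(39/5) + (1/2)·(18/5) = 57/10.

57/10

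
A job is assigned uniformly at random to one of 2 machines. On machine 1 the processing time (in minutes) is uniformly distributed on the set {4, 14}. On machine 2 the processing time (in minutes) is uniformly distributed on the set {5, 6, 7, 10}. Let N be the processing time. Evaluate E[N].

8

E[N | machine 1] = (4+14)/2 = 9.
E[N | machine 2] = (5+6+7+10)/4 = 7.
E[N] = (1/2)·(9) + (1/2)·(7) = 8.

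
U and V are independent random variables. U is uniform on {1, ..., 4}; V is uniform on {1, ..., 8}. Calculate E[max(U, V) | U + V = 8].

Outcomes with U + V = 8: (1,7), (2,6), (3,5), (4,4), each with probability 1/32.
E[max(U, V) | U + V = 8] = (7 + 6 + 5 + 4) / 4 = 11/2.

11/2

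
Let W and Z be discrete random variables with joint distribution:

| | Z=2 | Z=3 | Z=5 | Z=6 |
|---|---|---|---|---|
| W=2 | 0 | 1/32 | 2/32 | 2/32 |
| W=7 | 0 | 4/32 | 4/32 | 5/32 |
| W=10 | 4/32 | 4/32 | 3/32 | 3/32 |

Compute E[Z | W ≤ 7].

29/6

P(W ≤ 7) = 9/16.
Summing Z·P(W=x,Z=y) over the conditioning event gives 87/32.
E[Z | W ≤ 7] = (87/32) / (9/16) = 29/6.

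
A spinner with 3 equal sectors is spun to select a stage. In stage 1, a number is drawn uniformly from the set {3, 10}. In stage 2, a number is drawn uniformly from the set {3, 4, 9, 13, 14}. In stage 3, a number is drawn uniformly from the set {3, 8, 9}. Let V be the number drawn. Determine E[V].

653/90

E[V | stage 1] = (3+10)/2 = 13/2.
E[V | stage 2] = (3+4+9+13+14)/5 = 43/5.
E[V | stage 3] = (3+8+9)/3 = 20/3.
E[V] = (1/3)·(13/2) + (1/3)·(43/5) + (1/3)·(20/3) = 653/90.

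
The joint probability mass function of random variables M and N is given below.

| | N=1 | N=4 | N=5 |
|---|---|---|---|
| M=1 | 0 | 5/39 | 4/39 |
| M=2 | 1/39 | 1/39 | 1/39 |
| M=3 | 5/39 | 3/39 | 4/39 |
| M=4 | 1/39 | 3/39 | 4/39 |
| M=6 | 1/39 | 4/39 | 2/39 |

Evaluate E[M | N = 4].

P(N = 4) = 16/39.
Summing M·P(M=x,N=y) over the conditioning event gives 4/3.
E[M | N = 4] = (4/3) / (16/39) = 13/4.

13/4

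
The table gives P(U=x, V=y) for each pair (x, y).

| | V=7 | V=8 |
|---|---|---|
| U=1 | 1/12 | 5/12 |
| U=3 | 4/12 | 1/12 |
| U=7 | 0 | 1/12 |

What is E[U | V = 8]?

15/7

P(V = 8) = 7/12.
Σ U·P over the event = 1·(5/12) + 3·(1/12) + 7·(1/12) = 5/4.
E[U | V = 8] = (5/4) / (7/12) = 15/7.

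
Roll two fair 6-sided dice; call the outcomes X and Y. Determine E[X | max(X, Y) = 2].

P(max(X, Y) = 2) = 1/12.
Summing X·P(x,y) over outcomes with max(X, Y) = 2 gives 5/36.
E[X | max(X, Y) = 2] = (5/36) / (1/12) = 5/3.

5/3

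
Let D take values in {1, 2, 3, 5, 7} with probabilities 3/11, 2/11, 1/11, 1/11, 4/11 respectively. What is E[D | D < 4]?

5/3

P(D < 4) = 6/11.
Σ over the event: 1·3/11 + 2·2/11 + 3·1/11 = 10/11.
E[D | D < 4] = (10/11) / (6/11) = 5/3.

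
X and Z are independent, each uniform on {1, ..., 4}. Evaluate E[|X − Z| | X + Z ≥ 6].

P(X + Z ≥ 6) = 3/8.
Summing |X−Z|·P(x,y) over outcomes with X + Z ≥ 6 gives 3/8.
E[|X − Z| | X + Z ≥ 6] = (3/8) / (3/8) = 1.

1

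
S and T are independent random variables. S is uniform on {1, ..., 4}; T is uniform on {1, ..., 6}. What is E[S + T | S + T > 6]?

8

Outcomes with S + T > 6: (1,6), (2,5), (2,6), (3,4), (3,5), (3,6), (4,3), (4,4), (4,5), (4,6), each with probability 1/24.
E[S + T | S + T > 6] = (7 + 7 + 8 + 7 + 8 + 9 + 7 + 8 + 9 + 10) / 10 = 8.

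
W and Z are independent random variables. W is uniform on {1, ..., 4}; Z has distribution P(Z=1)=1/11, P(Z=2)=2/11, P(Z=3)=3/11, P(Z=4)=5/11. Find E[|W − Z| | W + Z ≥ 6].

P(W + Z ≥ 6) = 23/44.
Summing |W−Z|·P(x,y) over outcomes with W + Z ≥ 6 gives 1/2.
E[|W − Z| | W + Z ≥ 6] = (1/2) / (23/44) = 22/23.

22/23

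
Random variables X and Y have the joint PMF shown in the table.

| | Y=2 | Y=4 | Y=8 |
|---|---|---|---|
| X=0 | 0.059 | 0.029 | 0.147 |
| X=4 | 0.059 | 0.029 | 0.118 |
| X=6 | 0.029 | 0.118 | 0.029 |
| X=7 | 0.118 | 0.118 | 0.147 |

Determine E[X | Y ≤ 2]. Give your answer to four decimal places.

P(Y ≤ 2) = 0.265.
Σ X·P over the event = 0·(0.059) + 4·(0.059) + 6·(0.029) + 7·(0.118) = 1.236.
E[X | Y ≤ 2] = (1.236) / (0.265) = 4.6642.

4.6642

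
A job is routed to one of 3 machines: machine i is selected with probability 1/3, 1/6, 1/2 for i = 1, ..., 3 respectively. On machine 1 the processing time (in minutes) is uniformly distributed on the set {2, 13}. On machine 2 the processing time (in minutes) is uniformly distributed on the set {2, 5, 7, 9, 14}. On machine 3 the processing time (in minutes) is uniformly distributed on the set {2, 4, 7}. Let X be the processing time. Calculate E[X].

E[X | machine 1] = (2+13)/2 = 15/2.
E[X | machine 2] = (2+5+7+9+14)/5 = 37/5.
E[X | machine 3] = (2+4+7)/3 = 13/3.
By the law of total expectation,
E[X] = (1/3)·(15/2) + (1/6)·(37/5) + (1/2)·(13/3) = 59/10.

59/10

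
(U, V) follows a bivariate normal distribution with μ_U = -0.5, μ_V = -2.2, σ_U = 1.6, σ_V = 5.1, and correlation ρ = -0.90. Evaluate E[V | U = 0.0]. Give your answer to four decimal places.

-3.6344

E[V | U=x] = μ_V + ρ(σ_V/σ_U)(x − μ_U) for jointly normal variables.
E[V | U=0.0] = -2.2 + (-0.90)·(5.1/1.6)·(0.0 − (-0.5)) = -2.2 + (-2.8687)·(0.5) = -3.6344.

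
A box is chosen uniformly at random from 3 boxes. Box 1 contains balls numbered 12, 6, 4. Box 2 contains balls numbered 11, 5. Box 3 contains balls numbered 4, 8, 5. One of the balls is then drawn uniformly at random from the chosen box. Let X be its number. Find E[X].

E[X | box 1] = (12+6+4)/3 = 22/3.
E[X | box 2] = (11+5)/2 = 8.
E[X | box 3] = (4+8+5)/3 = 17/3.
By the law of total expectation,
E[X] = (1/3)·(22/3) + (1/3)·(8) + (1/3)·(17/3) = 7.

7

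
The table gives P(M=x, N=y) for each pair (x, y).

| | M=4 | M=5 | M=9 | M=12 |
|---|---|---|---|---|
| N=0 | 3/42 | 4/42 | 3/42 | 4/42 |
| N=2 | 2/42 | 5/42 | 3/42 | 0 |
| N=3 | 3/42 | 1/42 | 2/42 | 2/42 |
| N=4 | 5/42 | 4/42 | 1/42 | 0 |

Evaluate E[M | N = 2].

6

P(N = 2) = 5/21.
Σ M·P over the event = 4·(2/42) + 5·(5/42) + 9·(3/42) = 10/7.
E[M | N = 2] = (10/7) / (5/21) = 6.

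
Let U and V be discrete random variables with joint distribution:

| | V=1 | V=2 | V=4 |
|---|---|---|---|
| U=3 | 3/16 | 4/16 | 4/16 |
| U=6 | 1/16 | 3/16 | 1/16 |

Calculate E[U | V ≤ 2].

P(V ≤ 2) = 11/16.
Σ U·P over the event = 3·(3/16) + 3·(4/16) + 6·(1/16) + 6·(3/16) = 45/16.
E[U | V ≤ 2] = (45/16) / (11/16) = 45/11.

45/11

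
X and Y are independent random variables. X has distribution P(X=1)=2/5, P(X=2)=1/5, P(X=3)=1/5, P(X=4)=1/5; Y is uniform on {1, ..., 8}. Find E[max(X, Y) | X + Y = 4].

11/4

P(X + Y = 4) = 1/10.
Summing max(X,Y)·P(x,y) over outcomes with X + Y = 4 gives 11/40.
E[max(X, Y) | X + Y = 4] = (11/40) / (1/10) = 11/4.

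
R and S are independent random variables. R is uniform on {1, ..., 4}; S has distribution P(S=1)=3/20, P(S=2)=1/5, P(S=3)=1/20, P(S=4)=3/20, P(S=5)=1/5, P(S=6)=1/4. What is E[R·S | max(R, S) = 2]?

30/11

P(max(R, S) = 2) = 11/80.
Summing RS·P(x,y) over outcomes with max(R, S) = 2 gives 3/8.
E[R·S | max(R, S) = 2] = (3/8) / (11/80) = 30/11.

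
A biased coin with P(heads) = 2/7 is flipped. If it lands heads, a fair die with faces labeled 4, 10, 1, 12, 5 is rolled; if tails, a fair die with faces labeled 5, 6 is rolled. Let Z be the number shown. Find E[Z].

E[Z | heads] = (4+10+1+12+5)/5 = 32/5.
E[Z | tails] = (5+6)/2 = 11/2.
By the law of total expectation,
E[Z] = (2/7)·(32/5) + (5/7)·(11/2) = 403/70.

403/70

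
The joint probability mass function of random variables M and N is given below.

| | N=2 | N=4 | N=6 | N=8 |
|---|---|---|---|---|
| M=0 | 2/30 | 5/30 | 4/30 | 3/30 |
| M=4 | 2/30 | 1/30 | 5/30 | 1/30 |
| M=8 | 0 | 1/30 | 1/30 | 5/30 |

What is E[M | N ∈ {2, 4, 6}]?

16/7

P(N ∈ {2, 4, 6}) = 7/10.
Σ M·P over the event = 0·(2/30) + 0·(5/30) + 0·(4/30) + 4·(2/30) + 4·(1/30) + 4·(5/30) + 8·(1/30) + 8·(1/30) = 8/5.
E[M | N ∈ {2, 4, 6}] = (8/5) / (7/10) = 16/7.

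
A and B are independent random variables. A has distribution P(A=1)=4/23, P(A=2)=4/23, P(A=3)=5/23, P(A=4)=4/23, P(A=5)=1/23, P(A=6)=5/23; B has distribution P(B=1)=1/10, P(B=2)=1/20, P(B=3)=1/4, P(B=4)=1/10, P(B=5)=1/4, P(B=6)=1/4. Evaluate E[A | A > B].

P(A > B) = 7/23.
Summing A·P(x,y) over outcomes with A > B gives 689/460.
E[A | A > B] = (689/460) / (7/23) = 689/140.

689/140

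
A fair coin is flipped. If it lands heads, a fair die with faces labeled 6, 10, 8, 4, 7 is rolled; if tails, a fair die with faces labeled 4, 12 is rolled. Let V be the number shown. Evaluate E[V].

15/2

E[V | heads] = (6+10+8+4+7)/5 = 7.
E[V | tails] = (4+12)/2 = 8.
By the law of total expectation,
E[V] = (1/2)·(7) + (1/2)·(8) = 15/2.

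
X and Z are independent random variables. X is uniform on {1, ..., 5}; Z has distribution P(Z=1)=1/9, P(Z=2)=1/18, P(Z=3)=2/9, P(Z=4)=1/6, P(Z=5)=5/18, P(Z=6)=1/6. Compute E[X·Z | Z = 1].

P(Z = 1) = 1/9.
Summing XZ·P(x,y) over outcomes with Z = 1 gives 1/3.
E[X·Z | Z = 1] = (1/3) / (1/9) = 3.

3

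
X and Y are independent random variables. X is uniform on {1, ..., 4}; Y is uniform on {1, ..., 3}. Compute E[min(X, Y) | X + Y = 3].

Outcomes with X + Y = 3: (1,2), (2,1), each with probability 1/12.
E[min(X, Y) | X + Y = 3] = (1 + 1) / 2 = 1.

1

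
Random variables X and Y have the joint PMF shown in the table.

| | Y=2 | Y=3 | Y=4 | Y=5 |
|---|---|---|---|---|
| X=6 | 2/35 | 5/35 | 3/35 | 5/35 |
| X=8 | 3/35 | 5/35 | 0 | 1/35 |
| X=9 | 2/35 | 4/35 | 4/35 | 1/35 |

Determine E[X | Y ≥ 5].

P(Y ≥ 5) = 1/5.
Σ X·P over the event = 6·(5/35) + 8·(1/35) + 9·(1/35) = 47/35.
E[X | Y ≥ 5] = (47/35) / (1/5) = 47/7.

47/7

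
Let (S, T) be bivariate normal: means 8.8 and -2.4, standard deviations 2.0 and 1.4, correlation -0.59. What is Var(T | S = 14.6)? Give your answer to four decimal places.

1.2777

The conditional variance in a bivariate normal is σ_T²(1 − ρ²), independent of x.
Var(T | S=14.6) = (1.4)²·(1 − (-0.59)²) = 1.96·0.6519 = 1.2777.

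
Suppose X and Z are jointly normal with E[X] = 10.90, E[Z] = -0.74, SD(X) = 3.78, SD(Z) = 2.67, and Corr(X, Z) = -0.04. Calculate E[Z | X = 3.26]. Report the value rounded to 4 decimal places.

-0.5241

E[Z | X=x] = μ_Z + ρ(σ_Z/σ_X)(x − μ_X) for jointly normal variables.
E[Z | X=3.26] = -0.74 + (-0.04)·(2.67/3.78)·(3.26 − (10.90)) = -0.74 + (-0.028254)·(-7.64) = -0.5241.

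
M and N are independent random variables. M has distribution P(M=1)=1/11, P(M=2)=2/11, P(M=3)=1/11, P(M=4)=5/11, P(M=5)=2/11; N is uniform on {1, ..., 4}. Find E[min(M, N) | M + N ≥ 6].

P(M + N ≥ 6) = 27/44.
Summing min(M,N)·P(x,y) over outcomes with M + N ≥ 6 gives 75/44.
E[min(M, N) | M + N ≥ 6] = (75/44) / (27/44) = 25/9.

25/9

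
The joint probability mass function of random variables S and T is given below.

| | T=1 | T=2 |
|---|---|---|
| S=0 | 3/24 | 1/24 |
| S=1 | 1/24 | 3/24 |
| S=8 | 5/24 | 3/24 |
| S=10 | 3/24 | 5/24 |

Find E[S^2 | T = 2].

P(T = 2) = 1/2.
Summing S^2·P(S=x,T=y) over the conditioning event gives 695/24.
E[S^2 | T = 2] = (695/24) / (1/2) = 695/12.

695/12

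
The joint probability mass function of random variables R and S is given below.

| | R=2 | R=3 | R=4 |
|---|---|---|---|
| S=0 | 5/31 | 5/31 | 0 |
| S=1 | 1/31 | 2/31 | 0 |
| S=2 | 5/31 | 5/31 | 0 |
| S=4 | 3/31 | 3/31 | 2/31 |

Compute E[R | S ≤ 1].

33/13

P(S ≤ 1) = 13/31.
Summing R·P(R=x,S=y) over the conditioning event gives 33/31.
E[R | S ≤ 1] = (33/31) / (13/31) = 33/13.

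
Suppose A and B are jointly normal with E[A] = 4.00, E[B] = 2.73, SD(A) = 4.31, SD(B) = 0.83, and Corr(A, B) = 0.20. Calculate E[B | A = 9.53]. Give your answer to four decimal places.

E[B | A=x] = μ_B + ρ(σ_B/σ_A)(x − μ_A) for jointly normal variables.
E[B | A=9.53] = 2.73 + (0.20)·(0.83/4.31)·(9.53 − (4.00)) = 2.73 + (0.038515)·(5.53) = 2.9430.

2.9430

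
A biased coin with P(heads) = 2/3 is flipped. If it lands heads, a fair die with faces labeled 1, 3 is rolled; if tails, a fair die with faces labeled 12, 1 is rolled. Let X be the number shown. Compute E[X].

7/2

E[X | heads] = (1+3)/2 = 2.
E[X | tails] = (12+1)/2 = 13/2.
E[X] = (2/3)·(2) + (1/3)·(13/2) = 7/2.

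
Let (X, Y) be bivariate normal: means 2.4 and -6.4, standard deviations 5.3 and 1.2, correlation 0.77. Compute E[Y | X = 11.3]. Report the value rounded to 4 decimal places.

E[Y | X=x] = μ_Y + ρ(σ_Y/σ_X)(x − μ_X) for jointly normal variables.
E[Y | X=11.3] = -6.4 + (0.77)·(1.2/5.3)·(11.3 − (2.4)) = -6.4 + (0.17434)·(8.9) = -4.8484.

-4.8484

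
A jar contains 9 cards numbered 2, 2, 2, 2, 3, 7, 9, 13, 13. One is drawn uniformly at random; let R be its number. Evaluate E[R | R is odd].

9

P(R is odd) = 5/9.
Σ over the event: 3·1/9 + 7·1/9 + 9·1/9 + 13·2/9 = 5.
E[R | R is odd] = (5) / (5/9) = 9.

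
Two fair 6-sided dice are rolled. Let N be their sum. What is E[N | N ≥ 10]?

32/3

P(N ≥ 10) = 1/6.
Σ over the event: 10·1/12 + 11·1/18 + 12·1/36 = 16/9.
E[N | N ≥ 10] = (16/9) / (1/6) = 32/3.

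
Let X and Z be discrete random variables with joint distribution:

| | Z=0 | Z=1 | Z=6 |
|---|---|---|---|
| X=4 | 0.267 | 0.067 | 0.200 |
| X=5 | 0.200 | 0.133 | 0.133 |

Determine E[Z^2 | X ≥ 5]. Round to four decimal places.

10.5601

P(X ≥ 5) = 0.466.
Σ Z^2·P over the event = 0·(0.200) + 1·(0.133) + 36·(0.133) = 4.921.
E[Z^2 | X ≥ 5] = (4.921) / (0.466) = 10.5601.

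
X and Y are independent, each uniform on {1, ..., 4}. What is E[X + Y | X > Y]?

Outcomes with X > Y: (2,1), (3,1), (3,2), (4,1), (4,2), (4,3), each with probability 1/16.
E[X + Y | X > Y] = (3 + 4 + 5 + 5 + 6 + 7) / 6 = 5.

5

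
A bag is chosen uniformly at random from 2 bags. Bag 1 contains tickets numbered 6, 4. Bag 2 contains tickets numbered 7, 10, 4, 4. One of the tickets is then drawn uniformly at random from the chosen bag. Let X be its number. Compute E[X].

45/8

E[X | bag 1] = (6+4)/2 = 5.
E[X | bag 2] = (7+10+4+4)/4 = 25/4.
By the law of total expectation,
E[X] = (1/2)·(5) + (1/2)·(25/4) = 45/8.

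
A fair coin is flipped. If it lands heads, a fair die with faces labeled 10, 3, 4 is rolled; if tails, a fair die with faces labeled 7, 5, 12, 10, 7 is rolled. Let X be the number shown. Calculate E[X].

E[X | heads] = (10+3+4)/3 = 17/3.
E[X | tails] = (7+5+12+10+7)/5 = 41/5.
By the law of total expectation,
E[X] = (1/2)·(17/3) + (1/2)·(41/5) = 104/15.

104/15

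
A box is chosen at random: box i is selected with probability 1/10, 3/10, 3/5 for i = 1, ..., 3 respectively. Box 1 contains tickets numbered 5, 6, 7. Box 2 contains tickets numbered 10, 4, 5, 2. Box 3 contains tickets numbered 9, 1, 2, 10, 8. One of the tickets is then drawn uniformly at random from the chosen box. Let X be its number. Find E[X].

231/40

E[X | box 1] = (5+6+7)/3 = 6.
E[X | box 2] = (10+4+5+2)/4 = 21/4.
E[X | box 3] = (9+1+2+10+8)/5 = 6.
By the law of total expectation,
E[X] = (1/10)·(6) + (3/10)·(21/4) + (3/5)·(6) = 231/40.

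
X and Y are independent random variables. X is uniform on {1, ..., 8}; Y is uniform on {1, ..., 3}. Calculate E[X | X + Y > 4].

P(X + Y > 4) = 3/4.
Summing X·P(x,y) over outcomes with X + Y > 4 gives 49/12.
E[X | X + Y > 4] = (49/12) / (3/4) = 49/9.

49/9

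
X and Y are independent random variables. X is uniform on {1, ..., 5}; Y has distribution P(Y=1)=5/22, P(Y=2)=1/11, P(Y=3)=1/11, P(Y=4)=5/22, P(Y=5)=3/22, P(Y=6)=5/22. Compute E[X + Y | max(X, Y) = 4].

P(max(X, Y) = 4) = 29/110.
Summing (X+Y)·P(x,y) over outcomes with max(X, Y) = 4 gives 181/110.
E[X + Y | max(X, Y) = 4] = (181/110) / (29/110) = 181/29.

181/29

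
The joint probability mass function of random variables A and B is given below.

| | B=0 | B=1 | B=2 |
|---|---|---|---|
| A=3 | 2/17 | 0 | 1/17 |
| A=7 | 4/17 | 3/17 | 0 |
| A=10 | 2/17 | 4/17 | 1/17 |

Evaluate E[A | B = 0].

27/4

P(B = 0) = 8/17.
Σ A·P over the event = 3·(2/17) + 7·(4/17) + 10·(2/17) = 54/17.
E[A | B = 0] = (54/17) / (8/17) = 27/4.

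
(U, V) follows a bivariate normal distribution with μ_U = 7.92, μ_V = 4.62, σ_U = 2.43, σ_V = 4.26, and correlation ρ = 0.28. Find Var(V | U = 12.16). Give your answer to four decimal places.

16.7248

Var(V | U=x) = (1 − ρ²)·σ_V².
Var(V | U=12.16) = (4.26)²·(1 − (0.28)²) = 18.1476·0.9216 = 16.7248.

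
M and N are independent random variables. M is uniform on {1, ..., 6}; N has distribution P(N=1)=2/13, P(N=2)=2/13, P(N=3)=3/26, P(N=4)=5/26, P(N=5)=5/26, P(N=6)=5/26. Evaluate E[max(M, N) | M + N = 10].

P(M + N = 10) = 5/52.
Summing max(M,N)·P(x,y) over outcomes with M + N = 10 gives 85/156.
E[max(M, N) | M + N = 10] = (85/156) / (5/52) = 17/3.

17/3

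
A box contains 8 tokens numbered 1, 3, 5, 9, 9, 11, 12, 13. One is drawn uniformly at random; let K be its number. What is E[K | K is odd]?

P(K is odd) = 7/8.
Σ over the event: 1·1/8 + 3·1/8 + 5·1/8 + 9·1/4 + 11·1/8 + 13·1/8 = 51/8.
E[K | K is odd] = (51/8) / (7/8) = 51/7.

51/7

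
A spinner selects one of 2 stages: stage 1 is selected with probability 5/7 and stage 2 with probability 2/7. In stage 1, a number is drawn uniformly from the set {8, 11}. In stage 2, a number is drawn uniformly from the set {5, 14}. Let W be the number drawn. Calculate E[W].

19/2

E[W | stage 1] = (8+11)/2 = 19/2.
E[W | stage 2] = (5+14)/2 = 19/2.
By the law of total expectation,
E[W] = (5/7)·(19/2) + (2/7)·(19/2) = 19/2.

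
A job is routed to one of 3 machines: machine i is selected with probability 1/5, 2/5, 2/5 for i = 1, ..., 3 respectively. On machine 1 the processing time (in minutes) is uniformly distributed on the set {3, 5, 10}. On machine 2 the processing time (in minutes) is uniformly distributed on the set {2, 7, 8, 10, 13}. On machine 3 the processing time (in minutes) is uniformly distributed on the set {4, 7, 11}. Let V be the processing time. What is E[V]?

E[V | machine 1] = (3+5+10)/3 = 6.
E[V | machine 2] = (2+7+8+10+13)/5 = 8.
E[V | machine 3] = (4+7+11)/3 = 22/3.
E[V] = (1/5)·(6) + (2/5)·(8) + (2/5)·(22/3) = 22/3.

22/3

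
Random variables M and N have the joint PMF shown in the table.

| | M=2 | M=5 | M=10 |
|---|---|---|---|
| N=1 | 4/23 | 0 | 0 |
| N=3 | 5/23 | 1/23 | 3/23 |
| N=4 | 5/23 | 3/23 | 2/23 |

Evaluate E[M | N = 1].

2

P(N = 1) = 4/23.
Σ M·P over the event = 2·(4/23) = 8/23.
E[M | N = 1] = (8/23) / (4/23) = 2.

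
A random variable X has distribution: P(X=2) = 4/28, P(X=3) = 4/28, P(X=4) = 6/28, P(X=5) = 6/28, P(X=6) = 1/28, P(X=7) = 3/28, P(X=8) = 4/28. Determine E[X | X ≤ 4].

P(X ≤ 4) = 1/2.
Σ over the event: 2·1/7 + 3·1/7 + 4·3/14 = 11/7.
E[X | X ≤ 4] = (11/7) / (1/2) = 22/7.

22/7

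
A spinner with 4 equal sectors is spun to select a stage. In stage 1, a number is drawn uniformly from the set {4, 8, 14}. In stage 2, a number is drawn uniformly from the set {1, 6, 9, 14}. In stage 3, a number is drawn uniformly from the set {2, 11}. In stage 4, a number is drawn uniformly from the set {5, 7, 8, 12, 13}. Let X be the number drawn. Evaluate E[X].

95/12

E[X | stage 1] = (4+8+14)/3 = 26/3.
E[X | stage 2] = (1+6+9+14)/4 = 15/2.
E[X | stage 3] = (2+11)/2 = 13/2.
E[X | stage 4] = (5+7+8+12+13)/5 = 9.
E[X] = (1/4)·(26/3) + (1/4)·(15/2) + (1/4)·(13/2) + (1/4)·(9) = 95/12.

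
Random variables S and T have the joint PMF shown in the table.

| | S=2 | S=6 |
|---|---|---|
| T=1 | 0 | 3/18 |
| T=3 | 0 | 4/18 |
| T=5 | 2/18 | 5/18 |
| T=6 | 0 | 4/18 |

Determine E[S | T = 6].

P(T = 6) = 2/9.
Σ S·P over the event = 6·(4/18) = 4/3.
E[S | T = 6] = (4/3) / (2/9) = 6.

6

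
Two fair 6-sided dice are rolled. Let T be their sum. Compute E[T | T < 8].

16/3

P(T < 8) = 7/12.
Σ over the event: 2·1/36 + 3·1/18 + 4·1/12 + 5·1/9 + 6·5/36 + 7·1/6 = 28/9.
E[T | T < 8] = (28/9) / (7/12) = 16/3.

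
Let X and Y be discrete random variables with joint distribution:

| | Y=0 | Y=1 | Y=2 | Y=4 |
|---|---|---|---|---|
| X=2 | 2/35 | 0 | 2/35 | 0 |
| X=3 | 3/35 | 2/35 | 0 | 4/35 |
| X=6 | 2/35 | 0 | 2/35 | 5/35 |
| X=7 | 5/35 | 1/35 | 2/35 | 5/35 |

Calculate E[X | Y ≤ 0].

5

P(Y ≤ 0) = 12/35.
Σ X·P over the event = 2·(2/35) + 3·(3/35) + 6·(2/35) + 7·(5/35) = 12/7.
E[X | Y ≤ 0] = (12/7) / (12/35) = 5.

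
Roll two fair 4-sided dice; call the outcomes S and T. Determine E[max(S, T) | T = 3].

13/4

Outcomes with T = 3: (1,3), (2,3), (3,3), (4,3), each with probability 1/16.
E[max(S, T) | T = 3] = (3 + 3 + 3 + 4) / 4 = 13/4.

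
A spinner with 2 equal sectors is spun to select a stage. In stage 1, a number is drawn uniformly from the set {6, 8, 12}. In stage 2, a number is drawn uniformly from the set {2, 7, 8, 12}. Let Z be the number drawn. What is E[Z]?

191/24

E[Z | stage 1] = (6+8+12)/3 = 26/3.
E[Z | stage 2] = (2+7+8+12)/4 = 29/4.
By the law of total expectation,
E[Z] = (1/2)·(26/3) + (1/2)·(29/4) = 191/24.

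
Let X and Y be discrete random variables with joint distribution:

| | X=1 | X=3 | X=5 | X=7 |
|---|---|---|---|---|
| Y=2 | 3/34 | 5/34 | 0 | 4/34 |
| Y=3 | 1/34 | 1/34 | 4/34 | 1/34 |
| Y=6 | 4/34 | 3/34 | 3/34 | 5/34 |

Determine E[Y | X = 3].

31/9

P(X = 3) = 9/34.
Summing Y·P(X=x,Y=y) over the conditioning event gives 31/34.
E[Y | X = 3] = (31/34) / (9/34) = 31/9.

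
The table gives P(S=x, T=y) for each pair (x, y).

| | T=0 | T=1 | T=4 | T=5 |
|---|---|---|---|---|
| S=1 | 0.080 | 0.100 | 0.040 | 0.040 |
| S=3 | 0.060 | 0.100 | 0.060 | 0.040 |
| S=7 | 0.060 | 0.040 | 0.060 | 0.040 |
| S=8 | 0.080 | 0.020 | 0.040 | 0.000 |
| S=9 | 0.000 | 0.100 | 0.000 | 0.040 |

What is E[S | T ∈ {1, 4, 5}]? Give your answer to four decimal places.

4.8611

P(T ∈ {1, 4, 5}) = 0.720.
Summing S·P(S=x,T=y) over the conditioning event gives 3.500.
E[S | T ∈ {1, 4, 5}] = (3.500) / (0.720) = 4.8611.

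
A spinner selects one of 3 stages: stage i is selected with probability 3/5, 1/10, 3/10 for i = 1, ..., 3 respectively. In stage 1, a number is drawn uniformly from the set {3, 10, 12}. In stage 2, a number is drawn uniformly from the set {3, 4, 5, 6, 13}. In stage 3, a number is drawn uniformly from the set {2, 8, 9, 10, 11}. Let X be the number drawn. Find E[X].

E[X | stage 1] = (3+10+12)/3 = 25/3.
E[X | stage 2] = (3+4+5+6+13)/5 = 31/5.
E[X | stage 3] = (2+8+9+10+11)/5 = 8.
By the law of total expectation,
E[X] = (3/5)·(25/3) + (1/10)·(31/5) + (3/10)·(8) = 401/50.

401/50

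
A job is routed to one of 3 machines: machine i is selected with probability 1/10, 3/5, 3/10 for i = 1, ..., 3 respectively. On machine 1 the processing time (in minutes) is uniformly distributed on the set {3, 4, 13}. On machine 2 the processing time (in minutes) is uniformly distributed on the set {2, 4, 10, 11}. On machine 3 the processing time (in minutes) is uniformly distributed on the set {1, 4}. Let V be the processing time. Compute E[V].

82/15

E[V | machine 1] = (3+4+13)/3 = 20/3.
E[V | machine 2] = (2+4+10+11)/4 = 27/4.
E[V | machine 3] = (1+4)/2 = 5/2.
E[V] = (1/10)·(20/3) + (3/5)·(27/4) + (3/10)·(5/2) = 82/15.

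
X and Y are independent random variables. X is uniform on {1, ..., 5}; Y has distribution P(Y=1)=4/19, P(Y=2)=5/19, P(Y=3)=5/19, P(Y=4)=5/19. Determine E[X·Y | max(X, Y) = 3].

P(max(X, Y) = 3) = 24/95.
Summing XY·P(x,y) over outcomes with max(X, Y) = 3 gives 132/95.
E[X·Y | max(X, Y) = 3] = (132/95) / (24/95) = 11/2.

11/2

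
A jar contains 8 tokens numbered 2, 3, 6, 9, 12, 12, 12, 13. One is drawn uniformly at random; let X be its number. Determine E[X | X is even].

P(X is even) = 5/8.
Σ over the event: 2·1/8 + 6·1/8 + 12·3/8 = 11/2.
E[X | X is even] = (11/2) / (5/8) = 44/5.

44/5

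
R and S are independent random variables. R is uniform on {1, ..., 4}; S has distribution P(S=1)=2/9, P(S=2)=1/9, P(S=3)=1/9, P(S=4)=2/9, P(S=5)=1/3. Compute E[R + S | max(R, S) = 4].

25/4

P(max(R, S) = 4) = 1/3.
Summing (R+S)·P(x,y) over outcomes with max(R, S) = 4 gives 25/12.
E[R + S | max(R, S) = 4] = (25/12) / (1/3) = 25/4.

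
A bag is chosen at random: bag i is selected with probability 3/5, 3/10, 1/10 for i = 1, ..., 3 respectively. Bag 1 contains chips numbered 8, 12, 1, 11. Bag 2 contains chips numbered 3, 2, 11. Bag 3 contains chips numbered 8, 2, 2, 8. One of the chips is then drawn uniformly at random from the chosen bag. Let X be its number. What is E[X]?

E[X | bag 1] = (8+12+1+11)/4 = 8.
E[X | bag 2] = (3+2+11)/3 = 16/3.
E[X | bag 3] = (8+2+2+8)/4 = 5.
E[X] = (3/5)·(8) + (3/10)·(16/3) + (1/10)·(5) = 69/10.

69/10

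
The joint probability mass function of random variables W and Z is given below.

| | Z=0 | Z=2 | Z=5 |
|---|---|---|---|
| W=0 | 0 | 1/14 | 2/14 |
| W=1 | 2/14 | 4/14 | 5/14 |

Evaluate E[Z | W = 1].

P(W = 1) = 11/14.
Σ Z·P over the event = 0·(2/14) + 2·(4/14) + 5·(5/14) = 33/14.
E[Z | W = 1] = (33/14) / (11/14) = 3.

3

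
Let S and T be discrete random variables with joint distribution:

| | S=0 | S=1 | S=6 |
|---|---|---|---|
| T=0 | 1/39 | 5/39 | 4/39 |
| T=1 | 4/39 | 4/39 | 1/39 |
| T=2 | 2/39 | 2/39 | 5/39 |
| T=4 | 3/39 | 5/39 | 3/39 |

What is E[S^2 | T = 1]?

P(T = 1) = 3/13.
Summing S^2·P(S=x,T=y) over the conditioning event gives 40/39.
E[S^2 | T = 1] = (40/39) / (3/13) = 40/9.

40/9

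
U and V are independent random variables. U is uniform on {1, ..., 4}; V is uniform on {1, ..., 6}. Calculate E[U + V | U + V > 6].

8

Outcomes with U + V > 6: (1,6), (2,5), (2,6), (3,4), (3,5), (3,6), (4,3), (4,4), (4,5), (4,6), each with probability 1/24.
E[U + V | U + V > 6] = (7 + 7 + 8 + 7 + 8 + 9 + 7 + 8 + 9 + 10) / 10 = 8.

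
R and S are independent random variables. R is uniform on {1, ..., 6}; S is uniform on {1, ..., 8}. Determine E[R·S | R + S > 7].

70/3

P(R + S > 7) = 9/16.
Summing RS·P(x,y) over outcomes with R + S > 7 gives 105/8.
E[R·S | R + S > 7] = (105/8) / (9/16) = 70/3.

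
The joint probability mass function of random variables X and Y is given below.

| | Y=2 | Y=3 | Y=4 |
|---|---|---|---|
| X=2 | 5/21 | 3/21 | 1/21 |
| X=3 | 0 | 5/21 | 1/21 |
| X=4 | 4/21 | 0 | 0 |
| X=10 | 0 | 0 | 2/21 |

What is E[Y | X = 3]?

19/6

P(X = 3) = 2/7.
Summing Y·P(X=x,Y=y) over the conditioning event gives 19/21.
E[Y | X = 3] = (19/21) / (2/7) = 19/6.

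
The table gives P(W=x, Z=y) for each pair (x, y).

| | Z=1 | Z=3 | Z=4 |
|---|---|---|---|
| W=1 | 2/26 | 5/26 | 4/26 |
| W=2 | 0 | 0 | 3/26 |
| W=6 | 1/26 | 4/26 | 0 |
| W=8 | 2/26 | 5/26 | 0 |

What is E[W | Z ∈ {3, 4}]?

79/21

P(Z ∈ {3, 4}) = 21/26.
Σ W·P over the event = 1·(5/26) + 1·(4/26) + 2·(3/26) + 6·(4/26) + 8·(5/26) = 79/26.
E[W | Z ∈ {3, 4}] = (79/26) / (21/26) = 79/21.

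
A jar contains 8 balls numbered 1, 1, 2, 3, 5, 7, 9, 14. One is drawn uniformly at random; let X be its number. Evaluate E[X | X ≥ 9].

23/2

P(X ≥ 9) = 1/4.
Σ over the event: 9·1/8 + 14·1/8 = 23/8.
E[X | X ≥ 9] = (23/8) / (1/4) = 23/2.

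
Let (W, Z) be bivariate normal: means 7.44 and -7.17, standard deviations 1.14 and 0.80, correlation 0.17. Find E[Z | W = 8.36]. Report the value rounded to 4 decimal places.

-7.0602

For a bivariate normal, E[Z | W=x] = μ_Z + ρ·(σ_Z/σ_W)·(x − μ_W).
E[Z | W=8.36] = -7.17 + (0.17)·(0.80/1.14)·(8.36 − (7.44)) = -7.17 + (0.1193)·(0.92) = -7.0602.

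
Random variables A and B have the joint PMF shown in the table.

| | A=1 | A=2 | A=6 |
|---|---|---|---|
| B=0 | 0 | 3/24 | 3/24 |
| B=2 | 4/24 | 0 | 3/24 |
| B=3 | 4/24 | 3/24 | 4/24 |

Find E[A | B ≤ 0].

P(B ≤ 0) = 1/4.
Σ A·P over the event = 2·(3/24) + 6·(3/24) = 1.
E[A | B ≤ 0] = (1) / (1/4) = 4.

4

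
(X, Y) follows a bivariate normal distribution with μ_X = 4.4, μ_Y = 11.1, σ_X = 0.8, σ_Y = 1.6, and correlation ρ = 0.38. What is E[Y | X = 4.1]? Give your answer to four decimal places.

10.8720

The regression of Y on X has slope ρ·σ_Y/σ_X and passes through (μ_X, μ_Y).
E[Y | X=4.1] = 11.1 + (0.38)·(1.6/0.8)·(4.1 − (4.4)) = 11.1 + (0.76)·(-0.3) = 10.8720.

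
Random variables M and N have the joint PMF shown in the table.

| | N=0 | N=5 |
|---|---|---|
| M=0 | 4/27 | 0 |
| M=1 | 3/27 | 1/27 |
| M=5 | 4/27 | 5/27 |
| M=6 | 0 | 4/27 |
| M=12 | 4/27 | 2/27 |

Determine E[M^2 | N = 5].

93/2

P(N = 5) = 4/9.
Summing M^2·P(M=x,N=y) over the conditioning event gives 62/3.
E[M^2 | N = 5] = (62/3) / (4/9) = 93/2.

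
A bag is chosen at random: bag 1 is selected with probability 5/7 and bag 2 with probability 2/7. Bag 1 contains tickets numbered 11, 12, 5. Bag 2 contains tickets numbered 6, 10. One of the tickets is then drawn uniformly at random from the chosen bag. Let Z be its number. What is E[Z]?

E[Z | bag 1] = (11+12+5)/3 = 28/3.
E[Z | bag 2] = (6+10)/2 = 8.
By the law of total expectation,
E[Z] = (5/7)·(28/3) + (2/7)·(8) = 188/21.

188/21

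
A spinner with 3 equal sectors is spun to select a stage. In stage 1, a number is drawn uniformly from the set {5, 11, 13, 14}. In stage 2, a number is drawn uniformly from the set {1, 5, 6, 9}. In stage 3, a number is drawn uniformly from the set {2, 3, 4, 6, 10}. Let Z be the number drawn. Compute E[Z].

7

E[Z | stage 1] = (5+11+13+14)/4 = 43/4.
E[Z | stage 2] = (1+5+6+9)/4 = 21/4.
E[Z | stage 3] = (2+3+4+6+10)/5 = 5.
By the law of total expectation,
E[Z] = (1/3)·(43/4) + (1/3)·(21/4) + (1/3)·(5) = 7.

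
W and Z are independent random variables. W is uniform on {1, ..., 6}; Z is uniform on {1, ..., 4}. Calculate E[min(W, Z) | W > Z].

P(W > Z) = 7/12.
Summing min(W,Z)·P(x,y) over outcomes with W > Z gives 5/4.
E[min(W, Z) | W > Z] = (5/4) / (7/12) = 15/7.

15/7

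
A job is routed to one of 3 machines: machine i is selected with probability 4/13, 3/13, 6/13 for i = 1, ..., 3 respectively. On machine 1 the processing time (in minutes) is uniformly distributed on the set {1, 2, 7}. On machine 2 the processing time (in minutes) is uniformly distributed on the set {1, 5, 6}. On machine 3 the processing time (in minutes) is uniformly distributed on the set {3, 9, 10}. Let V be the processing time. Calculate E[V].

16/3

E[V | machine 1] = (1+2+7)/3 = 10/3.
E[V | machine 2] = (1+5+6)/3 = 4.
E[V | machine 3] = (3+9+10)/3 = 22/3.
E[V] = (4/13)·(10/3) + (3/13)·(4) + (6/13)·(22/3) = 16/3.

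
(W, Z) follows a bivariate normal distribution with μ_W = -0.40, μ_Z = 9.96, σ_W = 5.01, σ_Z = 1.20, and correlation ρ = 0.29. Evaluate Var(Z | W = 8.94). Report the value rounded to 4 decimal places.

1.3189

Var(Z | W=x) = (1 − ρ²)·σ_Z².
Var(Z | W=8.94) = (1.20)²·(1 − (0.29)²) = 1.44·0.9159 = 1.3189.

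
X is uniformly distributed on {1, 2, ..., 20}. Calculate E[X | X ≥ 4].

12

P(X ≥ 4) = 17/20.
E[X | X ≥ 4] = (51/5) / (17/20) = 12.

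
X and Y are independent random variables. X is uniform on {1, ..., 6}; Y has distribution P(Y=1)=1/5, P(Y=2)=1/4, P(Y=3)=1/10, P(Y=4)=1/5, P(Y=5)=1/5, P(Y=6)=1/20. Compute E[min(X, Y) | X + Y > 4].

253/96

P(X + Y > 4) = 4/5.
Summing min(X,Y)·P(x,y) over outcomes with X + Y > 4 gives 253/120.
E[min(X, Y) | X + Y > 4] = (253/120) / (4/5) = 253/96.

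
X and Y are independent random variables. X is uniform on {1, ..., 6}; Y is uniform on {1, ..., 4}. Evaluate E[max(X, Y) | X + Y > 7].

16/3

P(X + Y > 7) = 1/4.
Summing max(X,Y)·P(x,y) over outcomes with X + Y > 7 gives 4/3.
E[max(X, Y) | X + Y > 7] = (4/3) / (1/4) = 16/3.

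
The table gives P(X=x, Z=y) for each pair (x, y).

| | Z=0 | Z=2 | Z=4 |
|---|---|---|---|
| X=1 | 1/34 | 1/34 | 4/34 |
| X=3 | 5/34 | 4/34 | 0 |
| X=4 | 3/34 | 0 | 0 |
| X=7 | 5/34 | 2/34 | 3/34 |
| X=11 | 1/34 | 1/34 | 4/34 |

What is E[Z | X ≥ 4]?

P(X ≥ 4) = 19/34.
Σ Z·P over the event = 0·(3/34) + 0·(5/34) + 2·(2/34) + 4·(3/34) + 0·(1/34) + 2·(1/34) + 4·(4/34) = 1.
E[Z | X ≥ 4] = (1) / (19/34) = 34/19.

34/19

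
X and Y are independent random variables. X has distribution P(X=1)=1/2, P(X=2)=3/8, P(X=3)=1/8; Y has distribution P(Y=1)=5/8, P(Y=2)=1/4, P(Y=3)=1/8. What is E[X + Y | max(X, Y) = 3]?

67/15

P(max(X, Y) = 3) = 15/64.
Summing (X+Y)·P(x,y) over outcomes with max(X, Y) = 3 gives 67/64.
E[X + Y | max(X, Y) = 3] = (67/64) / (15/64) = 67/15.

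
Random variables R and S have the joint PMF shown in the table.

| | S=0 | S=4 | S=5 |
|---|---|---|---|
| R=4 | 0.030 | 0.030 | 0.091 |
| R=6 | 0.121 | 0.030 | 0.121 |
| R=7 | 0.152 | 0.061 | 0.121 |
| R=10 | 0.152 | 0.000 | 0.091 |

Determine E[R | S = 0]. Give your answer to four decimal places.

P(S = 0) = 0.455.
Summing R·P(R=x,S=y) over the conditioning event gives 3.430.
E[R | S = 0] = (3.430) / (0.455) = 7.5385.

7.5385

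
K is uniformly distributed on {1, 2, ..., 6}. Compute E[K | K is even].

Given K is even, K is equally likely to be any of {2, 4, 6}.
E[K | K is even] = (2 + 4 + 6) / 3 = 4.

4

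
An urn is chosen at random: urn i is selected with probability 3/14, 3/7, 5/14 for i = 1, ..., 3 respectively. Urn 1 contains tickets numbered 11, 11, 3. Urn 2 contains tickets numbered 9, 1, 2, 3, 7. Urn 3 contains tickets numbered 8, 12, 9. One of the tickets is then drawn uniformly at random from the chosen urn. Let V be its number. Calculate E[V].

748/105

E[V | urn 1] = (11+11+3)/3 = 25/3.
E[V | urn 2] = (9+1+2+3+7)/5 = 22/5.
E[V | urn 3] = (8+12+9)/3 = 29/3.
E[V] = (3/14)·(25/3) + (3/7)·(22/5) + (5/14)·(29/3) = 748/105.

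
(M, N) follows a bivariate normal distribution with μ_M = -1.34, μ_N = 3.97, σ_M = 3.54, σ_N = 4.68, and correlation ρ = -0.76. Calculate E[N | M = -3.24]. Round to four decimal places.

For a bivariate normal, E[N | M=x] = μ_N + ρ·(σ_N/σ_M)·(x − μ_M).
E[N | M=-3.24] = 3.97 + (-0.76)·(4.68/3.54)·(-3.24 − (-1.34)) = 3.97 + (-1.00475)·(-1.9) = 5.8790.

5.8790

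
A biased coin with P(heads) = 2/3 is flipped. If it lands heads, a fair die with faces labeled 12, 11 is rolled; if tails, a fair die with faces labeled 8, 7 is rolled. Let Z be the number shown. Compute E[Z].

61/6

E[Z | heads] = (12+11)/2 = 23/2.
E[Z | tails] = (8+7)/2 = 15/2.
By the law of total expectation,
E[Z] = (2/3)·(23/2) + (1/3)·(15/2) = 61/6.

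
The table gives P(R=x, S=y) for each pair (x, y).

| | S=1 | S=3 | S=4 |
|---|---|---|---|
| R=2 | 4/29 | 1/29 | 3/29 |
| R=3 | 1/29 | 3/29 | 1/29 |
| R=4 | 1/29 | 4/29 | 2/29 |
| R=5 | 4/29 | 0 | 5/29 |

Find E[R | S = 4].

42/11

P(S = 4) = 11/29.
Σ R·P over the event = 2·(3/29) + 3·(1/29) + 4·(2/29) + 5·(5/29) = 42/29.
E[R | S = 4] = (42/29) / (11/29) = 42/11.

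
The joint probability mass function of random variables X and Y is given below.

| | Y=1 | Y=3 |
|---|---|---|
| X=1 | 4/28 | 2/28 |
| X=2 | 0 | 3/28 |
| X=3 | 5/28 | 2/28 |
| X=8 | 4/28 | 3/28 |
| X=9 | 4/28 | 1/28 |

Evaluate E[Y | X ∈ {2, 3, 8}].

33/17

P(X ∈ {2, 3, 8}) = 17/28.
Σ Y·P over the event = 3·(3/28) + 1·(5/28) + 3·(2/28) + 1·(4/28) + 3·(3/28) = 33/28.
E[Y | X ∈ {2, 3, 8}] = (33/28) / (17/28) = 33/17.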